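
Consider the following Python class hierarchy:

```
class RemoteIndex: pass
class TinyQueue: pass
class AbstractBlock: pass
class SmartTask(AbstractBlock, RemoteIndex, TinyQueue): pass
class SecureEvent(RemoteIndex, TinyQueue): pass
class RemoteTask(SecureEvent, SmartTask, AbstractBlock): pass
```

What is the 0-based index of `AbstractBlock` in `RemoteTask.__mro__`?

3

L[RemoteTask] = RemoteTask + merge(L[SecureEvent], L[SmartTask], L[AbstractBlock], [SecureEvent SmartTask AbstractBlock])
  take SecureEvent:  [SecureEvent RemoteIndex TinyQueue object] + [SmartTask AbstractBlock RemoteIndex TinyQueue object] + [AbstractBlock object] + [SecureEvent SmartTask AbstractBlock]
  take SmartTask:  [RemoteIndex TinyQueue object] + [SmartTask AbstractBlock RemoteIndex TinyQueue object] + [AbstractBlock object] + [SmartTask AbstractBlock]
  take AbstractBlock:  [RemoteIndex TinyQueue object] + [AbstractBlock RemoteIndex TinyQueue object] + [AbstractBlock object] + [AbstractBlock]
  take RemoteIndex:  [RemoteIndex TinyQueue object] + [RemoteIndex TinyQueue object] + [object]
  take TinyQueue:  [TinyQueue object] + [TinyQueue object] + [object]
  take object:  [object] + [object] + [object]
MRO: RemoteTask SecureEvent SmartTask AbstractBlock RemoteIndex TinyQueue object
AbstractBlock sits at index 3.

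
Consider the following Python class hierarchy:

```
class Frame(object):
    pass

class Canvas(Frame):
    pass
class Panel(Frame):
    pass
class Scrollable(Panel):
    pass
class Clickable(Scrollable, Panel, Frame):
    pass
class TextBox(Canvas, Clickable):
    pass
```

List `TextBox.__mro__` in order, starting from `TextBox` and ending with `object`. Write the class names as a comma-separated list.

L[TextBox] = TextBox + merge(L[Canvas], L[Clickable], [Canvas Clickable])
  take Canvas:  [Canvas Frame object] + [Clickable Scrollable Panel Frame object] + [Canvas Clickable]
  take Clickable:  [Frame object] + [Clickable Scrollable Panel Frame object] + [Clickable]
  take Scrollable:  [Frame object] + [Scrollable Panel Frame object]
  take Panel:  [Frame object] + [Panel Frame object]
  take Frame:  [Frame object] + [Frame object]
  take object:  [object] + [object]

TextBox, Canvas, Clickable, Scrollable, Panel, Frame, object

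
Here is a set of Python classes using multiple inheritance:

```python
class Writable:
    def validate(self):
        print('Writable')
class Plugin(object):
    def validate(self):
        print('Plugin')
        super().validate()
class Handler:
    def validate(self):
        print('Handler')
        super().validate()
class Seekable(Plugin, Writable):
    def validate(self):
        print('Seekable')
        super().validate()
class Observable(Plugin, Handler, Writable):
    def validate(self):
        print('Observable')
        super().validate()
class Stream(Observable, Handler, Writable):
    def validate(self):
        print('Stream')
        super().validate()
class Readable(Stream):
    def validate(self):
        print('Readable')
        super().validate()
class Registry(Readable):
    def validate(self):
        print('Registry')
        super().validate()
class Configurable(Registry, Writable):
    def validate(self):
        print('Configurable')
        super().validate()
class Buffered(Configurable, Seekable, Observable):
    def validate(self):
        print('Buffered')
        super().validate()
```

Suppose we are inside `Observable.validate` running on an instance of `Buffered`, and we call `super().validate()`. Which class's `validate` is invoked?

L[Buffered] = Buffered + merge(L[Configurable], L[Seekable], L[Observable], [Configurable Seekable Observable])
  take Configurable:  [Configurable Registry Readable Stream Observable Plugin Handler Writable object] + [Seekable Plugin Writable object] + [Observable Plugin Handler Writable object] + [Configurable Seekable Observable]
  take Registry:  [Registry Readable Stream Observable Plugin Handler Writable object] + [Seekable Plugin Writable object] + [Observable Plugin Handler Writable object] + [Seekable Observable]
  take Readable:  [Readable Stream Observable Plugin Handler Writable object] + [Seekable Plugin Writable object] + [Observable Plugin Handler Writable object] + [Seekable Observable]
  take Stream:  [Stream Observable Plugin Handler Writable object] + [Seekable Plugin Writable object] + [Observable Plugin Handler Writable object] + [Seekable Observable]
  take Seekable:  [Observable Plugin Handler Writable object] + [Seekable Plugin Writable object] + [Observable Plugin Handler Writable object] + [Seekable Observable]
  take Observable:  [Observable Plugin Handler Writable object] + [Plugin Writable object] + [Observable Plugin Handler Writable object] + [Observable]
  take Plugin:  [Plugin Handler Writable object] + [Plugin Writable object] + [Plugin Handler Writable object]
  take Handler:  [Handler Writable object] + [Writable object] + [Handler Writable object]
  take Writable:  [Writable object] + [Writable object] + [Writable object]
  take object:  [object] + [object] + [object]
MRO: Buffered Configurable Registry Readable Stream Seekable Observable Plugin Handler Writable object
super() in Observable.validate on a Buffered instance goes to the class after Observable in Buffered's MRO: Plugin.

Plugin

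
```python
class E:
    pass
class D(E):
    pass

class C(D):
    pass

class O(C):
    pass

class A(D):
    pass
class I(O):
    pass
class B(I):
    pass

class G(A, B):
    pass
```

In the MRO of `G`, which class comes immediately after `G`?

A

L[G] = G + merge(L[A], L[B], [A B])
  take A:  [A D E object] + [B I O C D E object] + [A B]
  take B:  [D E object] + [B I O C D E object] + [B]
  take I:  [D E object] + [I O C D E object]
  take O:  [D E object] + [O C D E object]
  take C:  [D E object] + [C D E object]
  take D:  [D E object] + [D E object]
  take E:  [E object] + [E object]
  take object:  [object] + [object]
MRO: G A B I O C D E object
G is at position 0; next is A.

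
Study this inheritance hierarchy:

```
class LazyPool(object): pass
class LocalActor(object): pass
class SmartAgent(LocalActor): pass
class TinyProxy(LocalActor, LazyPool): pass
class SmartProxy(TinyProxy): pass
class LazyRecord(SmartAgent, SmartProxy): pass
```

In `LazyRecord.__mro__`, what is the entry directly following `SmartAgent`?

L[LazyRecord] = LazyRecord + merge(L[SmartAgent], L[SmartProxy], [SmartAgent SmartProxy])
  take SmartAgent:  [SmartAgent LocalActor object] + [SmartProxy TinyProxy LocalActor LazyPool object] + [SmartAgent SmartProxy]
  take SmartProxy:  [LocalActor object] + [SmartProxy TinyProxy LocalActor LazyPool object] + [SmartProxy]
  take TinyProxy:  [LocalActor object] + [TinyProxy LocalActor LazyPool object]
  take LocalActor:  [LocalActor object] + [LocalActor LazyPool object]
  take LazyPool:  [object] + [LazyPool object]
  take object:  [object] + [object]
MRO: LazyRecord SmartAgent SmartProxy TinyProxy LocalActor LazyPool object
SmartAgent is at position 1; next is SmartProxy.

SmartProxy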